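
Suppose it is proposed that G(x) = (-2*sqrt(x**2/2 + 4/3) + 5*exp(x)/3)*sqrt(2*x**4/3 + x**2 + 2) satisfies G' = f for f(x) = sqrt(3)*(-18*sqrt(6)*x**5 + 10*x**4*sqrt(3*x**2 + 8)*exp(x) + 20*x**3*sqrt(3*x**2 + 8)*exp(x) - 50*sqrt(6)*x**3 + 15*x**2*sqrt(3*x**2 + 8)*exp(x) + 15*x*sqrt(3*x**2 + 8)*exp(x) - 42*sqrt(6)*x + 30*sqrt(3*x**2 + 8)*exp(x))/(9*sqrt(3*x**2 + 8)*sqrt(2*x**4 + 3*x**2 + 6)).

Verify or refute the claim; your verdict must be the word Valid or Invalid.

d/dx[G] = sqrt(3)*(-18*sqrt(6)*x**5 + 10*x**4*sqrt(3*x**2 + 8)*exp(x) + 20*x**3*sqrt(3*x**2 + 8)*exp(x) - 50*sqrt(6)*x**3 + 15*x**2*sqrt(3*x**2 + 8)*exp(x) + 15*x*sqrt(3*x**2 + 8)*exp(x) - 42*sqrt(6)*x + 30*sqrt(3*x**2 + 8)*exp(x))/(9*sqrt(3*x**2 + 8)*sqrt(2*x**4 + 3*x**2 + 6))
This equals f(x) exactly, so the claim holds.

Valid: G'(x) = f(x).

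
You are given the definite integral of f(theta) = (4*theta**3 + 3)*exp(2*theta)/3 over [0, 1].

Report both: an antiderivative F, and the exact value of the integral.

Antiderivative: F(theta) = 2*theta**3*exp(2*theta)/3 - theta**2*exp(2*theta) + theta*exp(2*theta); value = 2*exp(2)/3

f has the shape u'v + uv' for u = 2*theta**3/3 - theta**2 + theta and v = exp(2*theta) — it is the derivative of the product u*v.
F(theta) = 2*theta**3*exp(2*theta)/3 - theta**2*exp(2*theta) + theta*exp(2*theta) is an antiderivative of f.
Check: d/dtheta[2*theta**3*exp(2*theta)/3 - theta**2*exp(2*theta) + theta*exp(2*theta)] = 4*theta**3*exp(2*theta)/3 + exp(2*theta), which equals f(theta).
F(1) = 2*exp(2)/3; F(0) = 0.
Integral = F(1) - F(0) = 2*exp(2)/3.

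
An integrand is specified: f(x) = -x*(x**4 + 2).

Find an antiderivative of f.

An antiderivative is F(x) = -x**2*(x**4 + 6)/6.

Since d/dx undoes antidifferentiation here, F'(x) = f(x) is required of F(x).
Check: d/dx[-x**2*(x**4 + 6)/6] = -x**5 - 2*x, which equals f(x).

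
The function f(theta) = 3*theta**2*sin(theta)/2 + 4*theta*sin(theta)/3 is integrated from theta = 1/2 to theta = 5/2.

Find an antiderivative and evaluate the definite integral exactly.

Integrate term by term and add the pieces.
F(theta) = (-9*theta**2*cos(theta) + 18*theta*sin(theta) - 8*theta*cos(theta) + 8*sin(theta) + 18*cos(theta))/6 is an antiderivative of f.
Check: d/dtheta[(-9*theta**2*cos(theta) + 18*theta*sin(theta) - 8*theta*cos(theta) + 8*sin(theta) + 18*cos(theta))/6] = 3*theta**2*sin(theta)/2 + 4*theta*sin(theta)/3 = f(theta).
F(5/2) = 53*sin(5/2)/6 - 233*cos(5/2)/24; F(1/2) = 17*sin(1/2)/6 + 47*cos(1/2)/24.
Integral = F(5/2) - F(1/2) = -47*cos(1/2)/24 - 17*sin(1/2)/6 + 53*sin(5/2)/6 - 233*cos(5/2)/24.

Antiderivative: F(theta) = (-9*theta**2*cos(theta) + 18*theta*sin(theta) - 8*theta*cos(theta) + 8*sin(theta) + 18*cos(theta))/6; value = -47*cos(1/2)/24 - 17*sin(1/2)/6 + 53*sin(5/2)/6 - 233*cos(5/2)/24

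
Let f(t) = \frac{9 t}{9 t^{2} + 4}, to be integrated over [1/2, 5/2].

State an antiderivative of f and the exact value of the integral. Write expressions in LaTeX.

The substitution u = 3 t^{2} + \frac{4}{3} works: f is exactly (dF/du)*(du/dt) for that inner function.
F(t) = \frac{\log{\left(3 t^{2} + \frac{4}{3} \right)}}{2} is an antiderivative of f.
Check: d/dt[\frac{\log{\left(3 t^{2} + \frac{4}{3} \right)}}{2}] = \frac{9 t}{9 t^{2} + 4} = f(t).
F(5/2) = \frac{\log{\left(\frac{241}{12} \right)}}{2}; F(1/2) = \frac{\log{\left(\frac{25}{12} \right)}}{2}.
Integral = F(5/2) - F(1/2) = - \frac{\log{\left(\frac{25}{12} \right)}}{2} + \frac{\log{\left(\frac{241}{12} \right)}}{2}.

Antiderivative: F(t) = \frac{\log{\left(3 t^{2} + \frac{4}{3} \right)}}{2}; value = - \frac{\log{\left(\frac{25}{12} \right)}}{2} + \frac{\log{\left(\frac{241}{12} \right)}}{2}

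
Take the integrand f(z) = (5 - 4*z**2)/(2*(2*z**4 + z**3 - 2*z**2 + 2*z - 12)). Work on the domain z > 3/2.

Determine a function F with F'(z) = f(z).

Factor the denominator (2*(z + 2)*(2*z - 3)*(z**2 + 2)) and decompose: f = -13*(z + 10)/(204*(z**2 + 2)) - 16/(119*(2*z - 3)) + 11/(84*(z + 2)); each piece integrates to a log, atan, or power term.
Check: d/dz[-(192*log(z - 3/2) - 374*log(z + 2) + 91*log(z**2 + 2) + 910*sqrt(2)*atan(sqrt(2)*z/2))/2856] = (5 - 4*z**2)/(4*z**4 + 2*z**3 - 4*z**2 + 4*z - 24), which equals f(z).

An antiderivative is F(z) = -(192*log(z - 3/2) - 374*log(z + 2) + 91*log(z**2 + 2) + 910*sqrt(2)*atan(sqrt(2)*z/2))/2856.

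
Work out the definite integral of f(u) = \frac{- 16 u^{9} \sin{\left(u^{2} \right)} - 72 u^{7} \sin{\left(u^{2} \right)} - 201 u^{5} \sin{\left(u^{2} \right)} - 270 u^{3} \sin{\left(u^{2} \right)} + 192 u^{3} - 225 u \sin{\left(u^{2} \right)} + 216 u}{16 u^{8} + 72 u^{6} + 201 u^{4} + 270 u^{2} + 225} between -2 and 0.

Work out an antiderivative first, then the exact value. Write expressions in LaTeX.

Antiderivative: F(u) = \frac{\left(4 u^{4} + 9 u^{2} + 15\right) \cos{\left(u^{2} \right)} - 24}{2 \left(4 u^{4} + 9 u^{2} + 15\right)}; value = - \frac{9}{46} - \frac{\cos{\left(4 \right)}}{2}

Whatever form F(u) takes, F'(u) = f(u) is non-negotiable.
F(u) = \frac{\left(4 u^{4} + 9 u^{2} + 15\right) \cos{\left(u^{2} \right)} - 24}{2 \left(4 u^{4} + 9 u^{2} + 15\right)} is an antiderivative of f.
Check: d/du[\frac{\left(4 u^{4} + 9 u^{2} + 15\right) \cos{\left(u^{2} \right)} - 24}{2 \left(4 u^{4} + 9 u^{2} + 15\right)}] = \frac{- 16 u^{9} \sin{\left(u^{2} \right)} - 72 u^{7} \sin{\left(u^{2} \right)} - 201 u^{5} \sin{\left(u^{2} \right)} - 270 u^{3} \sin{\left(u^{2} \right)} + 192 u^{3} - 225 u \sin{\left(u^{2} \right)} + 216 u}{16 u^{8} + 72 u^{6} + 201 u^{4} + 270 u^{2} + 225} = f(u).
F(0) = - \frac{3}{10}; F(-2) = \frac{\cos{\left(4 \right)}}{2} - \frac{12}{115}.
Integral = F(0) - F(-2) = - \frac{9}{46} - \frac{\cos{\left(4 \right)}}{2}.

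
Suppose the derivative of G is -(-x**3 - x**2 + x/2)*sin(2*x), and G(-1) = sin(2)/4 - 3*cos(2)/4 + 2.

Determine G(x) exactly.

G(x) = -x**3*cos(2*x)/2 + 3*x**2*sin(2*x)/4 - x**2*cos(2*x)/2 + x*sin(2*x)/2 + x*cos(2*x) - sin(2*x)/2 + cos(2*x)/4 + 2

The proposed G(x) is checked by its d/dx: the result must match the given G'(x).
A general antiderivative is -x**3*cos(2*x)/2 + 3*x**2*sin(2*x)/4 - x**2*cos(2*x)/2 + x*sin(2*x)/2 + x*cos(2*x) - sin(2*x)/2 + cos(2*x)/4 + C.
The condition gives C = sin(2)/4 - 3*cos(2)/4 + 2 - (sin(2)/4 - 3*cos(2)/4) = 2.
So G(x) = -x**3*cos(2*x)/2 + 3*x**2*sin(2*x)/4 - x**2*cos(2*x)/2 + x*sin(2*x)/2 + x*cos(2*x) - sin(2*x)/2 + cos(2*x)/4 + 2.
Check: d/dx[-x**3*cos(2*x)/2 + 3*x**2*sin(2*x)/4 - x**2*cos(2*x)/2 + x*sin(2*x)/2 + x*cos(2*x) - sin(2*x)/2 + cos(2*x)/4 + 2] = x**3*sin(2*x) + x**2*sin(2*x) - x*sin(2*x)/2, which equals G'(x).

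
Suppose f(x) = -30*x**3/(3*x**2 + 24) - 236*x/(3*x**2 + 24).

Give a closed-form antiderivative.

An antiderivative is F(x) = (-15*x**2 + 2*log(x**2/2 + 4) + 15)/3.

Integrate term by term and add the pieces.
Check: d/dx[(-15*x**2 + 2*log(x**2/2 + 4) + 15)/3] = (-30*x**3 - 236*x)/(3*x**2 + 24), which equals f(x).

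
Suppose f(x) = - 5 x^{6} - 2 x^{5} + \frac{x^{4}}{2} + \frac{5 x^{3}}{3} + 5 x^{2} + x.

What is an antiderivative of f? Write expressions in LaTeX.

An antiderivative is F(x) = \frac{x^{2} \left(- 300 x^{5} - 140 x^{4} + 42 x^{3} + 175 x^{2} + 700 x + 210\right)}{420}.

The integrand splits into summands that can be handled one at a time.
Check: d/dx[\frac{x^{2} \left(- 300 x^{5} - 140 x^{4} + 42 x^{3} + 175 x^{2} + 700 x + 210\right)}{420}] = - 5 x^{6} - 2 x^{5} + \frac{x^{4}}{2} + \frac{5 x^{3}}{3} + 5 x^{2} + x = f(x).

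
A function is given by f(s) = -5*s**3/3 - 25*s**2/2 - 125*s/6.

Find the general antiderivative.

F(s) = -5*s**4/12 - 25*s**3/6 - 125*s**2/12 + C

The substitution u = s**2/2 + 5*s/2 works: f is exactly (dF/du)*(du/ds) for that inner function.
Check: d/ds[-5*s**4/12 - 25*s**3/6 - 125*s**2/12] = -5*s**3/3 - 25*s**2/2 - 125*s/6 = f(s).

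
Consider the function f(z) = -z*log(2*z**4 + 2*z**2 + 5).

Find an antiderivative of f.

An antiderivative F(z) passes only if d/dz[F] lands on f(z) exactly.
Check: d/dz[-z**2*log(2*z**4 + 2*z**2 + 5)/2 + z**2 - log(z**4 + z**2 + 5/2)/4 - 3*atan(2*z**2/3 + 1/3)/2] = -z*log(2*z**4 + 2*z**2 + 5) = f(z).

An antiderivative is F(z) = -z**2*log(2*z**4 + 2*z**2 + 5)/2 + z**2 - log(z**4 + z**2 + 5/2)/4 - 3*atan(2*z**2/3 + 1/3)/2.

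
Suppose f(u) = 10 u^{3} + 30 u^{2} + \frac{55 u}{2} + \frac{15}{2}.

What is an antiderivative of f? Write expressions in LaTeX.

An antiderivative is F(u) = \frac{5 u^{4}}{2} + 10 u^{3} + \frac{55 u^{2}}{4} + \frac{15 u}{2}.

f matches the chain-rule pattern g'(h)*h' with inner function h(u) = u^{2} + 2 u + \frac{3}{4}; substituting w = h(u) collapses the integral.
Check: d/du[\frac{5 u^{4}}{2} + 10 u^{3} + \frac{55 u^{2}}{4} + \frac{15 u}{2}] = 10 u^{3} + 30 u^{2} + \frac{55 u}{2} + \frac{15}{2} = f(u).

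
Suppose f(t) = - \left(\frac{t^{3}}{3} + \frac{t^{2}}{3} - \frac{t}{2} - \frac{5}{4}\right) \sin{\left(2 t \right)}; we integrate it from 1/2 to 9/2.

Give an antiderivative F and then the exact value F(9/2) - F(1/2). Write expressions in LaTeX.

Antiderivative: F(t) = \frac{4 t^{3} \cos{\left(2 t \right)} - 6 t^{2} \sin{\left(2 t \right)} + 4 t^{2} \cos{\left(2 t \right)} - 4 t \sin{\left(2 t \right)} - 12 t \cos{\left(2 t \right)} + 6 \sin{\left(2 t \right)} - 17 \cos{\left(2 t \right)}}{24}; value = \frac{749 \cos{\left(9 \right)}}{48} - \frac{89 \sin{\left(9 \right)}}{16} - \frac{5 \sin{\left(1 \right)}}{48} + \frac{43 \cos{\left(1 \right)}}{48}

Differentiate the proposed F(t) back; it has to land on f(t) exactly.
F(t) = \frac{4 t^{3} \cos{\left(2 t \right)} - 6 t^{2} \sin{\left(2 t \right)} + 4 t^{2} \cos{\left(2 t \right)} - 4 t \sin{\left(2 t \right)} - 12 t \cos{\left(2 t \right)} + 6 \sin{\left(2 t \right)} - 17 \cos{\left(2 t \right)}}{24} is an antiderivative of f.
Check: d/dt[\frac{4 t^{3} \cos{\left(2 t \right)} - 6 t^{2} \sin{\left(2 t \right)} + 4 t^{2} \cos{\left(2 t \right)} - 4 t \sin{\left(2 t \right)} - 12 t \cos{\left(2 t \right)} + 6 \sin{\left(2 t \right)} - 17 \cos{\left(2 t \right)}}{24}] = - \frac{t^{3} \sin{\left(2 t \right)}}{3} - \frac{t^{2} \sin{\left(2 t \right)}}{3} + \frac{t \sin{\left(2 t \right)}}{2} + \frac{5 \sin{\left(2 t \right)}}{4}, which equals f(t).
F(9/2) = \frac{749 \cos{\left(9 \right)}}{48} - \frac{89 \sin{\left(9 \right)}}{16}; F(1/2) = - \frac{43 \cos{\left(1 \right)}}{48} + \frac{5 \sin{\left(1 \right)}}{48}.
Integral = F(9/2) - F(1/2) = \frac{749 \cos{\left(9 \right)}}{48} - \frac{89 \sin{\left(9 \right)}}{16} - \frac{5 \sin{\left(1 \right)}}{48} + \frac{43 \cos{\left(1 \right)}}{48}.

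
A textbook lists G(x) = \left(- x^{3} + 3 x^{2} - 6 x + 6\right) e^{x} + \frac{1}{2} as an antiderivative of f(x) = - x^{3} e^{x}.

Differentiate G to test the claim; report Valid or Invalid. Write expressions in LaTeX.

d/dx[G] = - x^{3} e^{x}
This equals f(x) exactly, so the claim holds.

Valid - differentiating G returns exactly f.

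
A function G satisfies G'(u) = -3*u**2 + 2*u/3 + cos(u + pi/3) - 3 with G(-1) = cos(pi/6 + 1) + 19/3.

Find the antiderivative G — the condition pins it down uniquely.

The integrand splits into summands that can be handled one at a time.
A general antiderivative is -u**3 + u**2/3 - 3*u + sin(u + pi/3) + C.
The condition gives C = cos(pi/6 + 1) + 19/3 - (cos(pi/6 + 1) + 13/3) = 2.
So G(u) = -u**3 + u**2/3 - 3*u + sin(u + pi/3) + 2.
Check: d/du[-u**3 + u**2/3 - 3*u + sin(u + pi/3) + 2] = -3*u**2 + 2*u/3 + cos(u + pi/3) - 3 = G'(u).

G(u) = -u**3 + u**2/3 - 3*u + sin(u + pi/3) + 2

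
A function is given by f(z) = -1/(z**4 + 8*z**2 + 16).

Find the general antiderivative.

A first test for any F(z): its z-derivative must equal f(z) identically.
Check: d/dz[-z/(8*z**2 + 32) - atan(z/2)/16] = -1/(z**4 + 8*z**2 + 16) = f(z).

F(z) = -z/(8*z**2 + 32) - atan(z/2)/16 + C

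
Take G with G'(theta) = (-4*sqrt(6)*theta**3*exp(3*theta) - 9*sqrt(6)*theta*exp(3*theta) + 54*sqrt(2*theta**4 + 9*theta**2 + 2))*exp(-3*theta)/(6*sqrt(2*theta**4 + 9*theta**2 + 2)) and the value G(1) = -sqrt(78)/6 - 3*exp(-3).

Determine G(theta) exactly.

G(theta) = -(sqrt(6)*sqrt(2*theta**4 + 9*theta**2 + 2)*exp(3*theta) + 18)*exp(-3*theta)/6

Recover the given G'(theta) by differentiating a candidate G(theta); any mismatch rules it out.
A general antiderivative is -sqrt(theta**4/3 + 3*theta**2/2 + 1/3) - 3*exp(-3*theta) + C.
The condition gives C = -sqrt(78)/6 - 3*exp(-3) - (-sqrt(78)/6 - 3*exp(-3)) = 0.
So G(theta) = -(sqrt(6)*sqrt(2*theta**4 + 9*theta**2 + 2)*exp(3*theta) + 18)*exp(-3*theta)/6.
Check: d/dtheta[-(sqrt(6)*sqrt(2*theta**4 + 9*theta**2 + 2)*exp(3*theta) + 18)*exp(-3*theta)/6] = (-4*sqrt(6)*theta**3*exp(3*theta) - 9*sqrt(6)*theta*exp(3*theta) + 54*sqrt(2*theta**4 + 9*theta**2 + 2))*exp(-3*theta)/(6*sqrt(2*theta**4 + 9*theta**2 + 2)) = G'(theta).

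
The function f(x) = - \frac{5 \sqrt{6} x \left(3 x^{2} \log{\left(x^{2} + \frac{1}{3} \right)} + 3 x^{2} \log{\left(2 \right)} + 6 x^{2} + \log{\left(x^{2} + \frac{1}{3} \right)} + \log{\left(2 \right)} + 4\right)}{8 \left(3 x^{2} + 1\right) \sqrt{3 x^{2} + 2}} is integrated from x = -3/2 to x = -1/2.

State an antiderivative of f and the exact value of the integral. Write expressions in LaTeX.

Antiderivative: F(x) = - \frac{5 \sqrt{6} \sqrt{3 x^{2} + 2} \log{\left(2 x^{2} + \frac{2}{3} \right)}}{24}; value = - \frac{5 \sqrt{66} \log{\left(\frac{7}{6} \right)}}{48} + \frac{5 \sqrt{210} \log{\left(\frac{31}{6} \right)}}{48}

Recognize the product-rule pattern: f = u'v + uv' with u = - \frac{5 \sqrt{\frac{x^{2}}{2} + \frac{1}{3}}}{4}, v = \log{\left(2 x^{2} + \frac{2}{3} \right)}, so integration by parts undoes it.
F(x) = - \frac{5 \sqrt{6} \sqrt{3 x^{2} + 2} \log{\left(2 x^{2} + \frac{2}{3} \right)}}{24} is an antiderivative of f.
Check: d/dx[- \frac{5 \sqrt{6} \sqrt{3 x^{2} + 2} \log{\left(2 x^{2} + \frac{2}{3} \right)}}{24}] = \frac{- 15 \sqrt{6} x^{3} \log{\left(x^{2} + \frac{1}{3} \right)} - 30 \sqrt{6} x^{3} - 15 \sqrt{6} x^{3} \log{\left(2 \right)} - 5 \sqrt{6} x \log{\left(x^{2} + \frac{1}{3} \right)} - 20 \sqrt{6} x - 5 \sqrt{6} x \log{\left(2 \right)}}{24 x^{2} \sqrt{3 x^{2} + 2} + 8 \sqrt{3 x^{2} + 2}}, which equals f(x).
F(-1/2) = - \frac{5 \sqrt{66} \log{\left(\frac{7}{6} \right)}}{48}; F(-3/2) = - \frac{5 \sqrt{210} \log{\left(\frac{31}{6} \right)}}{48}.
Integral = F(-1/2) - F(-3/2) = - \frac{5 \sqrt{66} \log{\left(\frac{7}{6} \right)}}{48} + \frac{5 \sqrt{210} \log{\left(\frac{31}{6} \right)}}{48}.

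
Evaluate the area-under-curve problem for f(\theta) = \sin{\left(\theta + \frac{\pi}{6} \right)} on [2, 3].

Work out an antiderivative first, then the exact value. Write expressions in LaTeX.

Antiderivative: F(\theta) = - \cos{\left(\theta + \frac{\pi}{6} \right)}; value = \cos{\left(\frac{\pi}{6} + 2 \right)} - \cos{\left(\frac{\pi}{6} + 3 \right)}

Differentiate the proposed F(\theta) back; it has to land on f(\theta) exactly.
F(\theta) = - \cos{\left(\theta + \frac{\pi}{6} \right)} is an antiderivative of f.
Check: d/d\theta[- \cos{\left(\theta + \frac{\pi}{6} \right)}] = \sin{\left(\theta + \frac{\pi}{6} \right)} = f(\theta).
F(3) = - \cos{\left(\frac{\pi}{6} + 3 \right)}; F(2) = - \cos{\left(\frac{\pi}{6} + 2 \right)}.
Integral = F(3) - F(2) = \cos{\left(\frac{\pi}{6} + 2 \right)} - \cos{\left(\frac{\pi}{6} + 3 \right)}.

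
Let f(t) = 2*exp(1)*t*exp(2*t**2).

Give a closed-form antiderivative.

An antiderivative is F(t) = exp(2*t**2 + 1)/2.

The substitution u = 2*t**2 + 1 works: f is exactly (dF/du)*(du/dt) for that inner function.
Check: d/dt[exp(2*t**2 + 1)/2] = 2*exp(1)*t*exp(2*t**2) = f(t).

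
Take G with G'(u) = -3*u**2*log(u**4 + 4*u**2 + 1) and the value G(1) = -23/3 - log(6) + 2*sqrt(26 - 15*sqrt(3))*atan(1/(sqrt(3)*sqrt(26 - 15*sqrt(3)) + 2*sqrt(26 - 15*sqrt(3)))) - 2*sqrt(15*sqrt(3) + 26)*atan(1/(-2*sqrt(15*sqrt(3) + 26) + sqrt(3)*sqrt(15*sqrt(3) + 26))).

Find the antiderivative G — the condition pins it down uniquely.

Whatever form G(u) takes, its d/du must return the stated G'(u).
A general antiderivative is -u**3*log(u**4 + 4*u**2 + 1) + 4*u**3/3 - 8*u + 2*sqrt(26 - 15*sqrt(3))*atan(u/(sqrt(3)*sqrt(26 - 15*sqrt(3)) + 2*sqrt(26 - 15*sqrt(3)))) - 2*sqrt(15*sqrt(3) + 26)*atan(u/(-2*sqrt(15*sqrt(3) + 26) + sqrt(3)*sqrt(15*sqrt(3) + 26))) + C.
The condition gives C = -23/3 - log(6) + 2*sqrt(26 - 15*sqrt(3))*atan(1/(sqrt(3)*sqrt(26 - 15*sqrt(3)) + 2*sqrt(26 - 15*sqrt(3)))) - 2*sqrt(15*sqrt(3) + 26)*atan(1/(-2*sqrt(15*sqrt(3) + 26) + sqrt(3)*sqrt(15*sqrt(3) + 26))) - (-20/3 - log(6) + 2*sqrt(26 - 15*sqrt(3))*atan(1/(sqrt(3)*sqrt(26 - 15*sqrt(3)) + 2*sqrt(26 - 15*sqrt(3)))) - 2*sqrt(15*sqrt(3) + 26)*atan(1/(-2*sqrt(15*sqrt(3) + 26) + sqrt(3)*sqrt(15*sqrt(3) + 26)))) = -1.
So G(u) = (-3*u**3*log(u**4 + 4*u**2 + 1) + 4*u**3 - 24*u + 6*sqrt(26 - 15*sqrt(3))*atan(u/(sqrt(3)*sqrt(26 - 15*sqrt(3)) + 2*sqrt(26 - 15*sqrt(3)))) - 6*sqrt(15*sqrt(3) + 26)*atan(u/(-2*sqrt(15*sqrt(3) + 26) + sqrt(3)*sqrt(15*sqrt(3) + 26))) - 3)/3.
Check: d/du[(-3*u**3*log(u**4 + 4*u**2 + 1) + 4*u**3 - 24*u + 6*sqrt(26 - 15*sqrt(3))*atan(u/(sqrt(3)*sqrt(26 - 15*sqrt(3)) + 2*sqrt(26 - 15*sqrt(3)))) - 6*sqrt(15*sqrt(3) + 26)*atan(u/(-2*sqrt(15*sqrt(3) + 26) + sqrt(3)*sqrt(15*sqrt(3) + 26))) - 3)/3] = -3*u**2*log(u**4 + 4*u**2 + 1) = G'(u).

G(u) = (-3*u**3*log(u**4 + 4*u**2 + 1) + 4*u**3 - 24*u + 6*sqrt(26 - 15*sqrt(3))*atan(u/(sqrt(3)*sqrt(26 - 15*sqrt(3)) + 2*sqrt(26 - 15*sqrt(3)))) - 6*sqrt(15*sqrt(3) + 26)*atan(u/(-2*sqrt(15*sqrt(3) + 26) + sqrt(3)*sqrt(15*sqrt(3) + 26))) - 3)/3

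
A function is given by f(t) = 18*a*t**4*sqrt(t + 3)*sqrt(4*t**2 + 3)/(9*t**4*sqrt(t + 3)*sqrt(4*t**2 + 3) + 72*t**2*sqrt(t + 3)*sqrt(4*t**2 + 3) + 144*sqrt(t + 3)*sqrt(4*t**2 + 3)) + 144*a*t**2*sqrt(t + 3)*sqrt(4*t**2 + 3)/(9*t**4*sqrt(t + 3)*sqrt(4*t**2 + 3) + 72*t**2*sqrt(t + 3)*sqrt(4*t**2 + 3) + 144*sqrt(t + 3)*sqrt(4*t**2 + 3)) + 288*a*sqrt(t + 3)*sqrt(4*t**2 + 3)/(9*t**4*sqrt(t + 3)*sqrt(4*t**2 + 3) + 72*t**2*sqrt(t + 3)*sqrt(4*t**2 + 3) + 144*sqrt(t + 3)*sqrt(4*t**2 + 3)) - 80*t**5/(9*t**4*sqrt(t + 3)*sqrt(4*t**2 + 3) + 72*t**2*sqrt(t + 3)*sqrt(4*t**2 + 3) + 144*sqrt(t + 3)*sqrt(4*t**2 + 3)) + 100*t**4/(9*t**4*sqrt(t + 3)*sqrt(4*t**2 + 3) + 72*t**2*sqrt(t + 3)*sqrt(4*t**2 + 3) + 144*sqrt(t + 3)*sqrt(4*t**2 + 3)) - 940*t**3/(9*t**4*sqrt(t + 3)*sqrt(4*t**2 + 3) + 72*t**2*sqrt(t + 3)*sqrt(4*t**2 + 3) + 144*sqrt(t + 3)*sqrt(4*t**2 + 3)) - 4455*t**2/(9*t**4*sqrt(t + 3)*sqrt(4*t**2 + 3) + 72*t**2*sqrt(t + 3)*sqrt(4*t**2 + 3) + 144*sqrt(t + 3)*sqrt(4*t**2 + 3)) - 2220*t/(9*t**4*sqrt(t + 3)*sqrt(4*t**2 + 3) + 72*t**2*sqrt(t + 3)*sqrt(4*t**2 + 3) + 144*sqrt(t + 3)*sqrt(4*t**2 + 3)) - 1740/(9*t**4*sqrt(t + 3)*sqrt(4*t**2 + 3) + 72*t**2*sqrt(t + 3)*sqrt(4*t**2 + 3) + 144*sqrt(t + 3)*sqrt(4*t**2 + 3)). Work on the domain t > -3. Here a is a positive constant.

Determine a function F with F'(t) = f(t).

An antiderivative is F(t) = 2*(9*a*t*(t**2 + 4) - 5*sqrt(t + 3)*(4*t + 5)*sqrt(4*t**2 + 3))/(9*(t**2 + 4)).

Integrate term by term and add the pieces.
Check: d/dt[2*(9*a*t*(t**2 + 4) - 5*sqrt(t + 3)*(4*t + 5)*sqrt(4*t**2 + 3))/(9*(t**2 + 4))] = (18*a*t**4*sqrt(t + 3)*sqrt(4*t**2 + 3) + 144*a*t**2*sqrt(t + 3)*sqrt(4*t**2 + 3) + 288*a*sqrt(t + 3)*sqrt(4*t**2 + 3) - 80*t**5 + 100*t**4 - 940*t**3 - 4455*t**2 - 2220*t - 1740)/(9*t**4*sqrt(t + 3)*sqrt(4*t**2 + 3) + 72*t**2*sqrt(t + 3)*sqrt(4*t**2 + 3) + 144*sqrt(t + 3)*sqrt(4*t**2 + 3)), which equals f(t).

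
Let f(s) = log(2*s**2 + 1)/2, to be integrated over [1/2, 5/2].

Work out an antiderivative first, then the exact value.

A candidate is checked by its d/ds: the result must match f(s).
F(s) = s*log(2*s**2 + 1)/2 - s + sqrt(2)*atan(sqrt(2)*s)/2 is an antiderivative of f.
Check: d/ds[s*log(2*s**2 + 1)/2 - s + sqrt(2)*atan(sqrt(2)*s)/2] = log(2*s**2 + 1)/2 = f(s).
F(5/2) = -5/2 + sqrt(2)*atan(5*sqrt(2)/2)/2 + 5*log(27/2)/4; F(1/2) = -1/2 + log(3/2)/4 + sqrt(2)*atan(sqrt(2)/2)/2.
Integral = F(5/2) - F(1/2) = -2 - sqrt(2)*atan(sqrt(2)/2)/2 - log(3/2)/4 + sqrt(2)*atan(5*sqrt(2)/2)/2 + 5*log(27/2)/4.

Antiderivative: F(s) = s*log(2*s**2 + 1)/2 - s + sqrt(2)*atan(sqrt(2)*s)/2; value = -2 - sqrt(2)*atan(sqrt(2)/2)/2 - log(3/2)/4 + sqrt(2)*atan(5*sqrt(2)/2)/2 + 5*log(27/2)/4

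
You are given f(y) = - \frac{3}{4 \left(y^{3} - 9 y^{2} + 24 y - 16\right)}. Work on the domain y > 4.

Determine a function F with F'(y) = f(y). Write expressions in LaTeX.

An antiderivative is F(y) = \frac{\log{\left(y - 4 \right)}}{12} - \frac{\log{\left(y - 1 \right)}}{12} + \frac{3}{12 y - 48}.

Factor the denominator (4 \left(y - 4\right)^{2} \left(y - 1\right)) and decompose: f = - \frac{1}{12 \left(y - 1\right)} + \frac{1}{12 \left(y - 4\right)} - \frac{1}{4 \left(y - 4\right)^{2}}; each piece integrates to a log, atan, or power term.
Check: d/dy[\frac{\log{\left(y - 4 \right)}}{12} - \frac{\log{\left(y - 1 \right)}}{12} + \frac{3}{12 y - 48}] = - \frac{3}{4 y^{3} - 36 y^{2} + 96 y - 64}, which equals f(y).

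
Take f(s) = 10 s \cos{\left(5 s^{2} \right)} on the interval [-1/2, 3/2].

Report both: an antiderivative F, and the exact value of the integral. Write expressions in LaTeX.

Antiderivative: F(s) = \sin{\left(5 s^{2} \right)}; value = \sin{\left(\frac{45}{4} \right)} - \sin{\left(\frac{5}{4} \right)}

The substitution u = 5 s^{2} works: f is exactly (dF/du)*(du/ds) for that inner function.
F(s) = \sin{\left(5 s^{2} \right)} is an antiderivative of f.
Check: d/ds[\sin{\left(5 s^{2} \right)}] = 10 s \cos{\left(5 s^{2} \right)} = f(s).
F(3/2) = \sin{\left(\frac{45}{4} \right)}; F(-1/2) = \sin{\left(\frac{5}{4} \right)}.
Integral = F(3/2) - F(-1/2) = \sin{\left(\frac{45}{4} \right)} - \sin{\left(\frac{5}{4} \right)}.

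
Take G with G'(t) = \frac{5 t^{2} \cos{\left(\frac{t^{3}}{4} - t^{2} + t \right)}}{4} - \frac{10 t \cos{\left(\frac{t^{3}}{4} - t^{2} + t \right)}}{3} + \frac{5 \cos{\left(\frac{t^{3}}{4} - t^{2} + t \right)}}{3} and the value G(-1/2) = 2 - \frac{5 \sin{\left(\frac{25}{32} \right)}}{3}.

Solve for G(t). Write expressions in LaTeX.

G'(t) matches the chain-rule pattern g'(h)*h' with inner function h(t) = \frac{t^{3}}{4} - t^{2} + t; substituting u = h(t) collapses the integral.
A general antiderivative is \frac{5 \sin{\left(\frac{t^{3}}{4} - t^{2} + t \right)}}{3} + C.
The condition gives C = 2 - \frac{5 \sin{\left(\frac{25}{32} \right)}}{3} - (- \frac{5 \sin{\left(\frac{25}{32} \right)}}{3}) = 2.
So G(t) = \frac{5 \sin{\left(\frac{t^{3}}{4} - t^{2} + t \right)}}{3} + 2.
Check: d/dt[\frac{5 \sin{\left(\frac{t^{3}}{4} - t^{2} + t \right)}}{3} + 2] = \frac{5 t^{2} \cos{\left(\frac{t^{3}}{4} - t^{2} + t \right)}}{4} - \frac{10 t \cos{\left(\frac{t^{3}}{4} - t^{2} + t \right)}}{3} + \frac{5 \cos{\left(\frac{t^{3}}{4} - t^{2} + t \right)}}{3} = G'(t).

G(t) = \frac{5 \sin{\left(\frac{t^{3}}{4} - t^{2} + t \right)}}{3} + 2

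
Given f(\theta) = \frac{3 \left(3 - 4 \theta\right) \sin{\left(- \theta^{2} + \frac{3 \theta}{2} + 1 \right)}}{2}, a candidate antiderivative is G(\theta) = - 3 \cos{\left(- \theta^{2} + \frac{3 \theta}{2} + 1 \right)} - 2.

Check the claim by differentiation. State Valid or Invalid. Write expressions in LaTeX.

Valid. The derivative of G reproduces f.

d/d\theta[G] = - 6 \theta \sin{\left(- \theta^{2} + \frac{3 \theta}{2} + 1 \right)} + \frac{9 \sin{\left(- \theta^{2} + \frac{3 \theta}{2} + 1 \right)}}{2}
This equals f(\theta) exactly, so the claim holds.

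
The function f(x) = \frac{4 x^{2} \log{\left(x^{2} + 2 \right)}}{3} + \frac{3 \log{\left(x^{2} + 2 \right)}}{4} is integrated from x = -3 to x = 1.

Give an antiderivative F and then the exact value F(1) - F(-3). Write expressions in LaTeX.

Antiderivative: F(x) = \frac{48 x^{3} \log{\left(x^{2} + 2 \right)} - 32 x^{3} + 81 x \log{\left(x^{2} + 2 \right)} + 30 x - 30 \sqrt{2} \operatorname{atan}{\left(\frac{\sqrt{2} x}{2} \right)}}{108}; value = - \frac{194}{27} - \frac{5 \sqrt{2} \operatorname{atan}{\left(\frac{3 \sqrt{2}}{2} \right)}}{18} - \frac{5 \sqrt{2} \operatorname{atan}{\left(\frac{\sqrt{2}}{2} \right)}}{18} + \frac{43 \log{\left(3 \right)}}{36} + \frac{57 \log{\left(11 \right)}}{4}

Integrate term by term and add the pieces.
F(x) = \frac{48 x^{3} \log{\left(x^{2} + 2 \right)} - 32 x^{3} + 81 x \log{\left(x^{2} + 2 \right)} + 30 x - 30 \sqrt{2} \operatorname{atan}{\left(\frac{\sqrt{2} x}{2} \right)}}{108} is an antiderivative of f.
Check: d/dx[\frac{48 x^{3} \log{\left(x^{2} + 2 \right)} - 32 x^{3} + 81 x \log{\left(x^{2} + 2 \right)} + 30 x - 30 \sqrt{2} \operatorname{atan}{\left(\frac{\sqrt{2} x}{2} \right)}}{108}] = \frac{4 x^{2} \log{\left(x^{2} + 2 \right)}}{3} + \frac{3 \log{\left(x^{2} + 2 \right)}}{4} = f(x).
F(1) = - \frac{5 \sqrt{2} \operatorname{atan}{\left(\frac{\sqrt{2}}{2} \right)}}{18} - \frac{1}{54} + \frac{43 \log{\left(3 \right)}}{36}; F(-3) = - \frac{57 \log{\left(11 \right)}}{4} + \frac{5 \sqrt{2} \operatorname{atan}{\left(\frac{3 \sqrt{2}}{2} \right)}}{18} + \frac{43}{6}.
Integral = F(1) - F(-3) = - \frac{194}{27} - \frac{5 \sqrt{2} \operatorname{atan}{\left(\frac{3 \sqrt{2}}{2} \right)}}{18} - \frac{5 \sqrt{2} \operatorname{atan}{\left(\frac{\sqrt{2}}{2} \right)}}{18} + \frac{43 \log{\left(3 \right)}}{36} + \frac{57 \log{\left(11 \right)}}{4}.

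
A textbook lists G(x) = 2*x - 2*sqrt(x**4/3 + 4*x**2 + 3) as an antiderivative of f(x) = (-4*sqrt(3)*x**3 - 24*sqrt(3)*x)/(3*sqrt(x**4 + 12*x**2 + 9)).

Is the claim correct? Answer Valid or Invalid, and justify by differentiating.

d/dx[G] = (-4*sqrt(3)*x**3 - 24*sqrt(3)*x + 6*sqrt(x**4 + 12*x**2 + 9))/(3*sqrt(x**4 + 12*x**2 + 9))
d/dx[G] - f(x) = 2 != 0.

Invalid: d/dx[G] - f = 2, which is not 0.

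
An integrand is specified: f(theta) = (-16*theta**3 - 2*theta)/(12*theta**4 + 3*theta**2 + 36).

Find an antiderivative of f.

An antiderivative is F(theta) = -log(2*theta**4 + theta**2/2 + 6)/3.

The substitution u = 2*theta**4 + theta**2/2 + 6 works: f is exactly (dF/du)*(du/dtheta) for that inner function.
Check: d/dtheta[-log(2*theta**4 + theta**2/2 + 6)/3] = (-16*theta**3 - 2*theta)/(12*theta**4 + 3*theta**2 + 36) = f(theta).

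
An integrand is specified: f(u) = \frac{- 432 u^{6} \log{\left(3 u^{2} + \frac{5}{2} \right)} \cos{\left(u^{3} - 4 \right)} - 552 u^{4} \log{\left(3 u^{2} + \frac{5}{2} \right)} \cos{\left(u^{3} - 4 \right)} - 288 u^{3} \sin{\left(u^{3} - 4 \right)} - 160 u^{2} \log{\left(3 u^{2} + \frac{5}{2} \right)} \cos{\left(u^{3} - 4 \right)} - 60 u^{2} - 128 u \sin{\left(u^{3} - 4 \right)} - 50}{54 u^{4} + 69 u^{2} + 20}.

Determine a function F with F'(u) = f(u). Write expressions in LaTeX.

An antiderivative is F(u) = - \frac{8 \log{\left(3 u^{2} + \frac{5}{2} \right)} \sin{\left(u^{3} - 4 \right)}}{3} - \frac{5 \operatorname{atan}{\left(\frac{3 u}{2} \right)}}{3}.

Differentiate the proposed F(u) back; it has to land on f(u) exactly.
Check: d/du[- \frac{8 \log{\left(3 u^{2} + \frac{5}{2} \right)} \sin{\left(u^{3} - 4 \right)}}{3} - \frac{5 \operatorname{atan}{\left(\frac{3 u}{2} \right)}}{3}] = \frac{- 432 u^{6} \log{\left(3 u^{2} + \frac{5}{2} \right)} \cos{\left(u^{3} - 4 \right)} - 552 u^{4} \log{\left(3 u^{2} + \frac{5}{2} \right)} \cos{\left(u^{3} - 4 \right)} - 288 u^{3} \sin{\left(u^{3} - 4 \right)} - 160 u^{2} \log{\left(3 u^{2} + \frac{5}{2} \right)} \cos{\left(u^{3} - 4 \right)} - 60 u^{2} - 128 u \sin{\left(u^{3} - 4 \right)} - 50}{54 u^{4} + 69 u^{2} + 20} = f(u).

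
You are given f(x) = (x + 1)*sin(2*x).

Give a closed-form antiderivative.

An antiderivative is F(x) = -x*cos(2*x)/2 + sin(2*x)/4 - cos(2*x)/2.

For F(x) to be correct the identity F'(x) - f(x) = 0 must hold.
Check: d/dx[-x*cos(2*x)/2 + sin(2*x)/4 - cos(2*x)/2] = x*sin(2*x) + sin(2*x), which equals f(x).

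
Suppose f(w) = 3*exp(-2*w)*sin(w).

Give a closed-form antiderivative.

Since d/dw undoes antidifferentiation here, F'(w) = f(w) is required of F(w).
Check: d/dw[-6*exp(-2*w)*sin(w)/5 - 3*exp(-2*w)*cos(w)/5] = 3*exp(-2*w)*sin(w) = f(w).

An antiderivative is F(w) = -6*exp(-2*w)*sin(w)/5 - 3*exp(-2*w)*cos(w)/5.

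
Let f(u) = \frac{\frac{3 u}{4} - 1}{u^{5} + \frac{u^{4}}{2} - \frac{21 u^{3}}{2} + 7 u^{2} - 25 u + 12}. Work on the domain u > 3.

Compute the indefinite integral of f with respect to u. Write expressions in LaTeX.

Factor the denominator (2 \left(u - 3\right) \left(u + 4\right) \left(2 u - 1\right) \left(u^{2} + 2\right)) and decompose: f = - \frac{43 u + 107}{1782 \left(u^{2} + 2\right)} + \frac{4}{81 \left(2 u - 1\right)} - \frac{4}{567 \left(u + 4\right)} + \frac{1}{154 \left(u - 3\right)}; each piece integrates to a log, atan, or power term.
Check: d/du[\frac{162 \log{\left(u - 3 \right)} + 616 \log{\left(u - \frac{1}{2} \right)} - 176 \log{\left(u + 4 \right)} - 301 \log{\left(u^{2} + 2 \right)} - 749 \sqrt{2} \operatorname{atan}{\left(\frac{\sqrt{2} u}{2} \right)}}{24948}] = \frac{3 u - 4}{4 u^{5} + 2 u^{4} - 42 u^{3} + 28 u^{2} - 100 u + 48}, which equals f(u).

F(u) = \frac{162 \log{\left(u - 3 \right)} + 616 \log{\left(u - \frac{1}{2} \right)} - 176 \log{\left(u + 4 \right)} - 301 \log{\left(u^{2} + 2 \right)} - 749 \sqrt{2} \operatorname{atan}{\left(\frac{\sqrt{2} u}{2} \right)}}{24948} + C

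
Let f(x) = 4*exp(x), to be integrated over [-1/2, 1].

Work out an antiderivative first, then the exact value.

A candidate is checked by its d/dx: the result must match f(x).
F(x) = 4*exp(x) is an antiderivative of f.
Check: d/dx[4*exp(x)] = 4*exp(x) = f(x).
F(1) = 4*exp(1); F(-1/2) = 4*exp(-1/2).
Integral = F(1) - F(-1/2) = -4*exp(-1/2) + 4*exp(1).

Antiderivative: F(x) = 4*exp(x); value = -4*exp(-1/2) + 4*exp(1)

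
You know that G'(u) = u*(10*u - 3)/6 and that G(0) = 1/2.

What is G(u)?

G(u) = (20*u**3 - 9*u**2 + 18)/36

Differentiate the proposed G(u) back; it has to land on the given G'(u).
A general antiderivative is 5*u**3/9 - u**2/4 + C.
The condition gives C = 1/2 - (0) = 1/2.
So G(u) = (20*u**3 - 9*u**2 + 18)/36.
Check: d/du[(20*u**3 - 9*u**2 + 18)/36] = 5*u**2/3 - u/2, which equals G'(u).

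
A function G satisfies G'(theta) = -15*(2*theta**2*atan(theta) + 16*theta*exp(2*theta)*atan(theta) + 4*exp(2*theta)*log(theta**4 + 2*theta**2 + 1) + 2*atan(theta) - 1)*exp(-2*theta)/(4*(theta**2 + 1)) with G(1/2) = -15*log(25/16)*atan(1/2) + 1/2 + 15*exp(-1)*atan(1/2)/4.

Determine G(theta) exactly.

G(theta) = -3*(5*log(theta**4 + 2*theta**2 + 1) - 5*exp(-2*theta)/4)*atan(theta) + 1/2

G'(theta) has the shape u'v + uv' for u = -15*log(theta**4 + 2*theta**2 + 1) + 15*exp(-2*theta)/4 and v = atan(theta) — it is the derivative of the product u*v.
A general antiderivative is -3*(5*log(theta**4 + 2*theta**2 + 1) - 5*exp(-2*theta)/4)*atan(theta) + C.
The condition gives C = -15*log(25/16)*atan(1/2) + 1/2 + 15*exp(-1)*atan(1/2)/4 - (-15*log(25/16)*atan(1/2) + 15*exp(-1)*atan(1/2)/4) = 1/2.
So G(theta) = -3*(5*log(theta**4 + 2*theta**2 + 1) - 5*exp(-2*theta)/4)*atan(theta) + 1/2.
Check: d/dtheta[-3*(5*log(theta**4 + 2*theta**2 + 1) - 5*exp(-2*theta)/4)*atan(theta) + 1/2] = (-30*theta**2*atan(theta) - 240*theta*exp(2*theta)*atan(theta) - 60*exp(2*theta)*log(theta**4 + 2*theta**2 + 1) - 30*atan(theta) + 15)/(4*theta**2*exp(2*theta) + 4*exp(2*theta)), which equals G'(theta).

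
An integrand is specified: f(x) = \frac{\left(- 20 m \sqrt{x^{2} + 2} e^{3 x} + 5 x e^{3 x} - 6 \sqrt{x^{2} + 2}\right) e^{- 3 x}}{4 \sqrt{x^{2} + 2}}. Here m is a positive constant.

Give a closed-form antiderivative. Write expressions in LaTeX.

For F(x) to be correct the identity F'(x) - f(x) = 0 must hold.
Check: d/dx[\frac{\left(- 20 m x e^{3 x} + 5 \sqrt{x^{2} + 2} e^{3 x} + 2\right) e^{- 3 x}}{4}] = \frac{\left(- 20 m \sqrt{x^{2} + 2} e^{3 x} + 5 x e^{3 x} - 6 \sqrt{x^{2} + 2}\right) e^{- 3 x}}{4 \sqrt{x^{2} + 2}} = f(x).

An antiderivative is F(x) = \frac{\left(- 20 m x e^{3 x} + 5 \sqrt{x^{2} + 2} e^{3 x} + 2\right) e^{- 3 x}}{4}.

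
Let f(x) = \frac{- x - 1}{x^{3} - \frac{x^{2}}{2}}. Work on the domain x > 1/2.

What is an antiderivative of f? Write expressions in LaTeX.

An antiderivative is F(x) = 6 \log{\left(x \right)} - 6 \log{\left(x - \frac{1}{2} \right)} - \frac{2}{x}.

Factor the denominator (x^{2} \left(2 x - 1\right)) and decompose: f = - \frac{12}{2 x - 1} + \frac{6}{x} + \frac{2}{x^{2}}; each piece integrates to a log, atan, or power term.
Check: d/dx[6 \log{\left(x \right)} - 6 \log{\left(x - \frac{1}{2} \right)} - \frac{2}{x}] = \frac{- 2 x - 2}{2 x^{3} - x^{2}}, which equals f(x).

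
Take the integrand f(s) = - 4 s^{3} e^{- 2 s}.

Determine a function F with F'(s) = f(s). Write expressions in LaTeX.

An antiderivative is F(s) = \frac{\left(4 s^{3} + 6 s^{2} + 6 s + 3\right) e^{- 2 s}}{2}.

f has the shape u'v + uv' for u = 2 s^{3} + 3 s^{2} + 3 s + \frac{3}{2} and v = e^{- 2 s} — it is the derivative of the product u*v.
Check: d/ds[\frac{\left(4 s^{3} + 6 s^{2} + 6 s + 3\right) e^{- 2 s}}{2}] = - 4 s^{3} e^{- 2 s} = f(s).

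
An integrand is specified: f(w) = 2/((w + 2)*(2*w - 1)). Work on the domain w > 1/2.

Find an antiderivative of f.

An antiderivative is F(w) = 2*log(w - 1/2)/5 - 2*log(w + 2)/5.

Factor the denominator ((w + 2)*(2*w - 1)) and decompose: f = 4/(5*(2*w - 1)) - 2/(5*(w + 2)); each piece integrates to a log, atan, or power term.
Check: d/dw[2*log(w - 1/2)/5 - 2*log(w + 2)/5] = 2/(2*w**2 + 3*w - 2), which equals f(w).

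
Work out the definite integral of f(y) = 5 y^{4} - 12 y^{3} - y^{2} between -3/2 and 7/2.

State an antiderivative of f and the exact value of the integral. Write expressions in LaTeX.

Antiderivative: F(y) = y^{5} - 3 y^{4} - \frac{y^{3}}{3}; value = \frac{3955}{48}

Integrate term by term and add the pieces.
F(y) = y^{5} - 3 y^{4} - \frac{y^{3}}{3} is an antiderivative of f.
Check: d/dy[y^{5} - 3 y^{4} - \frac{y^{3}}{3}] = 5 y^{4} - 12 y^{3} - y^{2} = f(y).
F(7/2) = \frac{5831}{96}; F(-3/2) = - \frac{693}{32}.
Integral = F(7/2) - F(-3/2) = \frac{3955}{48}.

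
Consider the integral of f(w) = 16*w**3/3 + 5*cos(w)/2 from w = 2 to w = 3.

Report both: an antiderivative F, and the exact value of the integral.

Integrate term by term and add the pieces.
F(w) = 4*w**4/3 + 5*sin(w)/2 is an antiderivative of f.
Check: d/dw[4*w**4/3 + 5*sin(w)/2] = 16*w**3/3 + 5*cos(w)/2 = f(w).
F(3) = 5*sin(3)/2 + 108; F(2) = 5*sin(2)/2 + 64/3.
Integral = F(3) - F(2) = -5*sin(2)/2 + 5*sin(3)/2 + 260/3.

Antiderivative: F(w) = 4*w**4/3 + 5*sin(w)/2; value = -5*sin(2)/2 + 5*sin(3)/2 + 260/3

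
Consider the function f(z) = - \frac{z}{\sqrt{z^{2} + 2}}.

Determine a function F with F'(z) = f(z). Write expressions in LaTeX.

An antiderivative is F(z) = - \sqrt{z^{2} + 2}.

f matches the chain-rule pattern g'(h)*h' with inner function h(z) = z^{2} + 2; substituting u = h(z) collapses the integral.
Check: d/dz[- \sqrt{z^{2} + 2}] = - \frac{z}{\sqrt{z^{2} + 2}} = f(z).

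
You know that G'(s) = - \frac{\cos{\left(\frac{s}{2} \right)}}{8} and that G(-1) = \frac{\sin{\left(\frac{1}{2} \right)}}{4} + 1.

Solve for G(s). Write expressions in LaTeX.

Check a candidate G(s) by differentiating: d/ds[G] must match the given G'(s).
A general antiderivative is - \frac{\sin{\left(\frac{s}{2} \right)}}{4} + C.
The condition gives C = \frac{\sin{\left(\frac{1}{2} \right)}}{4} + 1 - (\frac{\sin{\left(\frac{1}{2} \right)}}{4}) = 1.
So G(s) = - \frac{\sin{\left(\frac{s}{2} \right)} - 4}{4}.
Check: d/ds[- \frac{\sin{\left(\frac{s}{2} \right)} - 4}{4}] = - \frac{\cos{\left(\frac{s}{2} \right)}}{8} = G'(s).

G(s) = - \frac{\sin{\left(\frac{s}{2} \right)} - 4}{4}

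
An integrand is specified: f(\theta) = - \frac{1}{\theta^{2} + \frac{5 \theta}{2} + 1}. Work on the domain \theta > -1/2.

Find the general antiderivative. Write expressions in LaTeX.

The denominator factors as \left(\theta + 2\right) \left(2 \theta + 1\right); partial fractions split f into directly integrable pieces: - \frac{4}{3 \left(2 \theta + 1\right)} + \frac{2}{3 \left(\theta + 2\right)}.
Check: d/d\theta[- \frac{2 \left(\log{\left(\theta + \frac{1}{2} \right)} - \log{\left(\theta + 2 \right)}\right)}{3}] = - \frac{2}{2 \theta^{2} + 5 \theta + 2}, which equals f(\theta).

F(\theta) = - \frac{2 \left(\log{\left(\theta + \frac{1}{2} \right)} - \log{\left(\theta + 2 \right)}\right)}{3} + C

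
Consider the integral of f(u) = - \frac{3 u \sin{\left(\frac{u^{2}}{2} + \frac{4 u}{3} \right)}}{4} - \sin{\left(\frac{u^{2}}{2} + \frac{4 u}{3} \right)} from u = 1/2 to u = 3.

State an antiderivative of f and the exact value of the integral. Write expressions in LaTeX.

The substitution w = \frac{u^{2}}{2} + \frac{4 u}{3} works: f is exactly (dF/dw)*(dw/du) for that inner function.
F(u) = \frac{3 \cos{\left(\frac{u^{2}}{2} + \frac{4 u}{3} \right)}}{4} is an antiderivative of f.
Check: d/du[\frac{3 \cos{\left(\frac{u^{2}}{2} + \frac{4 u}{3} \right)}}{4}] = - \frac{3 u \sin{\left(\frac{u^{2}}{2} + \frac{4 u}{3} \right)}}{4} - \sin{\left(\frac{u^{2}}{2} + \frac{4 u}{3} \right)} = f(u).
F(3) = \frac{3 \cos{\left(\frac{17}{2} \right)}}{4}; F(1/2) = \frac{3 \cos{\left(\frac{19}{24} \right)}}{4}.
Integral = F(3) - F(1/2) = - \frac{3 \cos{\left(\frac{19}{24} \right)}}{4} + \frac{3 \cos{\left(\frac{17}{2} \right)}}{4}.

Antiderivative: F(u) = \frac{3 \cos{\left(\frac{u^{2}}{2} + \frac{4 u}{3} \right)}}{4}; value = - \frac{3 \cos{\left(\frac{19}{24} \right)}}{4} + \frac{3 \cos{\left(\frac{17}{2} \right)}}{4}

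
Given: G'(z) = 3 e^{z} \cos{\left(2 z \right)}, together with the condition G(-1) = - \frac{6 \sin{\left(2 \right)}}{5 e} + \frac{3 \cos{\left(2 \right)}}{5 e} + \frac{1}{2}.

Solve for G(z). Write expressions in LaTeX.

G(z) = \frac{6 e^{z} \sin{\left(2 z \right)}}{5} + \frac{3 e^{z} \cos{\left(2 z \right)}}{5} + \frac{1}{2}

Check a candidate G(z) by differentiating: d/dz[G] must match the given G'(z).
A general antiderivative is \frac{6 e^{z} \sin{\left(2 z \right)}}{5} + \frac{3 e^{z} \cos{\left(2 z \right)}}{5} + C.
The condition gives C = - \frac{6 \sin{\left(2 \right)}}{5 e} + \frac{3 \cos{\left(2 \right)}}{5 e} + \frac{1}{2} - (- \frac{6 \sin{\left(2 \right)}}{5 e} + \frac{3 \cos{\left(2 \right)}}{5 e}) = \frac{1}{2}.
So G(z) = \frac{6 e^{z} \sin{\left(2 z \right)}}{5} + \frac{3 e^{z} \cos{\left(2 z \right)}}{5} + \frac{1}{2}.
Check: d/dz[\frac{6 e^{z} \sin{\left(2 z \right)}}{5} + \frac{3 e^{z} \cos{\left(2 z \right)}}{5} + \frac{1}{2}] = 3 e^{z} \cos{\left(2 z \right)} = G'(z).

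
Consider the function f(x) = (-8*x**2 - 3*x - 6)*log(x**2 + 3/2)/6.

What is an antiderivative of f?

Any candidate F(x) must reproduce f(x) exactly when differentiated.
Check: d/dx[-(96*x**3*log(x**2 + 3/2) - 64*x**3 + 54*x**2*log(x**2 + 3/2) - 54*x**2 + 216*x*log(x**2 + 3/2) - 144*x + 81*log(x**2 + 3/2) + 72*sqrt(6)*atan(sqrt(6)*x/3))/216] = -4*x**2*log(x**2 + 3/2)/3 - x*log(x**2 + 3/2)/2 - log(x**2 + 3/2), which equals f(x).

An antiderivative is F(x) = -(96*x**3*log(x**2 + 3/2) - 64*x**3 + 54*x**2*log(x**2 + 3/2) - 54*x**2 + 216*x*log(x**2 + 3/2) - 144*x + 81*log(x**2 + 3/2) + 72*sqrt(6)*atan(sqrt(6)*x/3))/216.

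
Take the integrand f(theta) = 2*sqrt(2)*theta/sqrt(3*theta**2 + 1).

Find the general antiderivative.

f matches the chain-rule pattern g'(h)*h' with inner function h(theta) = 3*theta**2/2 + 1/2; substituting u = h(theta) collapses the integral.
Check: d/dtheta[2*sqrt(2)*sqrt(3*theta**2 + 1)/3] = 2*sqrt(2)*theta/sqrt(3*theta**2 + 1) = f(theta).

F(theta) = 2*sqrt(2)*sqrt(3*theta**2 + 1)/3 + C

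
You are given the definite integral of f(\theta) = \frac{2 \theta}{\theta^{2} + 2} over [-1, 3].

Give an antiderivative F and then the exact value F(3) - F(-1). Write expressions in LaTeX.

The substitution u = \frac{\theta^{2}}{2} + 1 works: f is exactly (dF/du)*(du/d\theta) for that inner function.
F(\theta) = \log{\left(\frac{\theta^{2}}{2} + 1 \right)} is an antiderivative of f.
Check: d/d\theta[\log{\left(\frac{\theta^{2}}{2} + 1 \right)}] = \frac{2 \theta}{\theta^{2} + 2} = f(\theta).
F(3) = \log{\left(\frac{11}{2} \right)}; F(-1) = \log{\left(\frac{3}{2} \right)}.
Integral = F(3) - F(-1) = - \log{\left(\frac{3}{2} \right)} + \log{\left(\frac{11}{2} \right)}.

Antiderivative: F(\theta) = \log{\left(\frac{\theta^{2}}{2} + 1 \right)}; value = - \log{\left(\frac{3}{2} \right)} + \log{\left(\frac{11}{2} \right)}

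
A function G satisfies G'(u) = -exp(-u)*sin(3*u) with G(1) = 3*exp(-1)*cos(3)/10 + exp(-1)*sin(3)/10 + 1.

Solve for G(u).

G(u) = 1 + exp(-u)*sin(3*u)/10 + 3*exp(-u)*cos(3*u)/10

A first test for any G(u): its u-derivative must equal the given G'(u).
A general antiderivative is exp(-u)*sin(3*u)/10 + 3*exp(-u)*cos(3*u)/10 + C.
The condition gives C = 3*exp(-1)*cos(3)/10 + exp(-1)*sin(3)/10 + 1 - (3*exp(-1)*cos(3)/10 + exp(-1)*sin(3)/10) = 1.
So G(u) = 1 + exp(-u)*sin(3*u)/10 + 3*exp(-u)*cos(3*u)/10.
Check: d/du[1 + exp(-u)*sin(3*u)/10 + 3*exp(-u)*cos(3*u)/10] = -exp(-u)*sin(3*u) = G'(u).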